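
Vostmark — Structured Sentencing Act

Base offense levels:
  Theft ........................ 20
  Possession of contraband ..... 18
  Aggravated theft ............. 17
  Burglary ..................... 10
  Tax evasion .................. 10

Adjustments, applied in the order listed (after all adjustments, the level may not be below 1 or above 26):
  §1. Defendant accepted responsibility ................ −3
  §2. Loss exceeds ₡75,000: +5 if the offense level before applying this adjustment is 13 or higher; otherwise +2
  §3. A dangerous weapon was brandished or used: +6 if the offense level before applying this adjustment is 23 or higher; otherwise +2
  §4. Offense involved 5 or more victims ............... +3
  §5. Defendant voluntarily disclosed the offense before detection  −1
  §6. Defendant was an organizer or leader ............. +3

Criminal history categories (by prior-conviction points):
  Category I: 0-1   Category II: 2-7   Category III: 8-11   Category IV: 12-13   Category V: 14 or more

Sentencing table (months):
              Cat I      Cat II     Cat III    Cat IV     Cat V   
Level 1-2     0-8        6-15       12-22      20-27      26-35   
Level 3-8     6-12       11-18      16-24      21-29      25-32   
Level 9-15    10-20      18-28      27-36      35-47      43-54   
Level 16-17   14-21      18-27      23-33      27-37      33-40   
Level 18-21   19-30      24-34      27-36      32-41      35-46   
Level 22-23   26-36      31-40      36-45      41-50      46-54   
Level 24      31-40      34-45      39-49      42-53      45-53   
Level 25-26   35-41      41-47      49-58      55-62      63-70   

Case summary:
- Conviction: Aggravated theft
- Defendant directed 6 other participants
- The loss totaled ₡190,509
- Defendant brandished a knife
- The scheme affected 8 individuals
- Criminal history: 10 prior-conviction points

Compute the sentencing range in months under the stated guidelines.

Base offense level for aggravated theft: 17.
§2 applies (level before this adjustment is 17 ≥ 13, so +5): 17 + 5 = 22.
§3 applies (level before this adjustment is 22 < 23, so +2): 22 + 2 = 24.
§4 applies: 24 + 3 = 27.
§6 applies: 27 + 3 = 30.
Level 30 exceeds the maximum of 26; capped at 26.
Final offense level: 26.
Criminal history: 10 prior points → Category III (8-11).
Level 26 falls in the 25-26 band.
Grid: Level 25-26 × Category III = 49-58 months.

49-58 months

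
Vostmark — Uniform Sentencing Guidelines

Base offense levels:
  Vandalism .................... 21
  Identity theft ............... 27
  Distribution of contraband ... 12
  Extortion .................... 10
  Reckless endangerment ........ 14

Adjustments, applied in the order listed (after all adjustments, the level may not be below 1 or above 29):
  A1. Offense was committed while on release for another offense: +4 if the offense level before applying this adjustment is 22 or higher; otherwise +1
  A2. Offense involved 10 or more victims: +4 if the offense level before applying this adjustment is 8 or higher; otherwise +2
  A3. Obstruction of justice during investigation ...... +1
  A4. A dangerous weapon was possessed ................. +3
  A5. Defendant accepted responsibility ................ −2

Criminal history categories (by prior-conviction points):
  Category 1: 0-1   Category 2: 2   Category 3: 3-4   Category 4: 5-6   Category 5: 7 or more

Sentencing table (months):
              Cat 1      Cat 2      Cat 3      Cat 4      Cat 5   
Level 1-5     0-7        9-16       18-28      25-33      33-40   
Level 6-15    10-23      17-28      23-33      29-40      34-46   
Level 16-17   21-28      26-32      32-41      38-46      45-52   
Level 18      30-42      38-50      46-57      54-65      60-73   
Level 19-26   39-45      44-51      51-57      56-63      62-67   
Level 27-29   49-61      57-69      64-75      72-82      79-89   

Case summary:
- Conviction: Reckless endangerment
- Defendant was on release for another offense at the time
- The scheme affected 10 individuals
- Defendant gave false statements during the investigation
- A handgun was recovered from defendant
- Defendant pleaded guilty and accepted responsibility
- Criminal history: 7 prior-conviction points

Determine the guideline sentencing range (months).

Base offense level for reckless endangerment: 14.
A1 applies (level before this adjustment is 14 < 22, so +1): 14 + 1 = 15.
A2 applies (level before this adjustment is 15 ≥ 8, so +4): 15 + 4 = 19.
A3 applies: 19 + 1 = 20.
A4 applies: 20 + 3 = 23.
A5 applies: 23 − 2 = 21.
Final offense level: 21.
Criminal history: 7 prior points → Category 5 (7+).
Level 21 falls in the 19-26 band.
Grid: Level 19-26 × Category 5 = 62-67 months.

62-67 months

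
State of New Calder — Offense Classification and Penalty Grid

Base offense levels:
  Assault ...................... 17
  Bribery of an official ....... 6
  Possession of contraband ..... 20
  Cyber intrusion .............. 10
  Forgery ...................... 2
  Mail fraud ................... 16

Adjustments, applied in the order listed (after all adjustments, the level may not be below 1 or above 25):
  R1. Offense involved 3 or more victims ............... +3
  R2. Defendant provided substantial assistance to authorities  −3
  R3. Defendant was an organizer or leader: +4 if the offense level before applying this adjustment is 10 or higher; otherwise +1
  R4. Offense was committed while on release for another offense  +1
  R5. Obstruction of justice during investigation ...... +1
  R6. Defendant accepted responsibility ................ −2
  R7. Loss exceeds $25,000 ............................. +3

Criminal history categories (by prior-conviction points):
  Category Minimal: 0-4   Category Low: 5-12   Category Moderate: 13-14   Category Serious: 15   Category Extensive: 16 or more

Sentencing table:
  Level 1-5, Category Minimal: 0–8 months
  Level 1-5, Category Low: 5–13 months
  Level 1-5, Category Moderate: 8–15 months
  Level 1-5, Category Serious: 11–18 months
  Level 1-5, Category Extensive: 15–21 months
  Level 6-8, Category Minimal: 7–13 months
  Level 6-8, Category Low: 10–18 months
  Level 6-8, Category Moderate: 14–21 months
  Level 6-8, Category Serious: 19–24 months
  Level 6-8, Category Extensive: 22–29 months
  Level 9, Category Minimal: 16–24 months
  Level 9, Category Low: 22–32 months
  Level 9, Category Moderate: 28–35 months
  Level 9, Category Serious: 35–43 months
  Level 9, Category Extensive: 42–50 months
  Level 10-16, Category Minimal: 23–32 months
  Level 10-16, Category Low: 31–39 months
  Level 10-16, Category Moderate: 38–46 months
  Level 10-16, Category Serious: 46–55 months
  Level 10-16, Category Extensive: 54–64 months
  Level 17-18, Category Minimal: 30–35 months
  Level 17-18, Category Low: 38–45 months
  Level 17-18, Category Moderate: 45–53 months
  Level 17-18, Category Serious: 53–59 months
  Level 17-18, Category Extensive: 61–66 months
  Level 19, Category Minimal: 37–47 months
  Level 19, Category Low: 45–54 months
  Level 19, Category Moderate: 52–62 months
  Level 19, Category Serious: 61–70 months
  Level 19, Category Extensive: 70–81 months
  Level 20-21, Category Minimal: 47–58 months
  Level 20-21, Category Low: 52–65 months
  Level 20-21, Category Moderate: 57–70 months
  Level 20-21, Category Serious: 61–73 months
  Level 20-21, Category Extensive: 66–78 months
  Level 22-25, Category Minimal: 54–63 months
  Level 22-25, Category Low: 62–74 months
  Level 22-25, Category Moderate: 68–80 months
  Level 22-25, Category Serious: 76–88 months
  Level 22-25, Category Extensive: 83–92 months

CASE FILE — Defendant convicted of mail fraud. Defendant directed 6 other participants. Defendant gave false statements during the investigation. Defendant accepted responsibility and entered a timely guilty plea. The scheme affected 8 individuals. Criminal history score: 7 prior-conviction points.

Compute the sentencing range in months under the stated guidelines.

62-74 months

Base offense level for mail fraud: 16.
R1 applies: 16 + 3 = 19.
R3 applies (level before this adjustment is 19 ≥ 10, so +4): 19 + 4 = 23.
R5 applies: 23 + 1 = 24.
R6 applies: 24 − 2 = 22.
R7 does not apply.
Final offense level: 22.
Criminal history: 7 prior points → Category Low (5-12).
Level 22 falls in the 22-25 band.
Grid: Level 22-25 × Category Low = 62-74 months.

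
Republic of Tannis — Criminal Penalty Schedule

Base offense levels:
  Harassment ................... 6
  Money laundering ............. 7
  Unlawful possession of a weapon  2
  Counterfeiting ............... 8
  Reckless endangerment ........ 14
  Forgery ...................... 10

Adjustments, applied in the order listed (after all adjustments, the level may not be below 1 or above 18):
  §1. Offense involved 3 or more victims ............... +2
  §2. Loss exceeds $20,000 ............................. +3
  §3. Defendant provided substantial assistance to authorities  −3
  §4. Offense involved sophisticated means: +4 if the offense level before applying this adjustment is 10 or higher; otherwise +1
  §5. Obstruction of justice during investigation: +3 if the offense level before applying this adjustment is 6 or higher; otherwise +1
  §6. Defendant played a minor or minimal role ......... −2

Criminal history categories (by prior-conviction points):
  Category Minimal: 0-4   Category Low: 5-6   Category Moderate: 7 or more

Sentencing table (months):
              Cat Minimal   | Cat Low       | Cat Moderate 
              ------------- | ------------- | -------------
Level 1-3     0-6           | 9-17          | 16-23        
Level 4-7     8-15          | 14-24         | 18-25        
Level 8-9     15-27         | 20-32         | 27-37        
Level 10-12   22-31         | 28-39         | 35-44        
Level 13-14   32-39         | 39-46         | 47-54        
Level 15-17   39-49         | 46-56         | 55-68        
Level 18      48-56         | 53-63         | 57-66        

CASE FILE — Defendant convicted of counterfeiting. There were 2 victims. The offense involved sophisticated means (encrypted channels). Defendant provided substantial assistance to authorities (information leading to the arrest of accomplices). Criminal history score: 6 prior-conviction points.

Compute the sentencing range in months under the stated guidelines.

Base offense level for counterfeiting: 8.
§1 does not apply.
§2 does not apply.
§3 applies: 8 − 3 = 5.
§4 applies (level before this adjustment is 5 < 10, so +1): 5 + 1 = 6.
Final offense level: 6.
Criminal history: 6 prior points → Category Low (5-6).
Level 6 falls in the 4-7 band.
Grid: Level 4-7 × Category Low = 14-24 months.

14-24 months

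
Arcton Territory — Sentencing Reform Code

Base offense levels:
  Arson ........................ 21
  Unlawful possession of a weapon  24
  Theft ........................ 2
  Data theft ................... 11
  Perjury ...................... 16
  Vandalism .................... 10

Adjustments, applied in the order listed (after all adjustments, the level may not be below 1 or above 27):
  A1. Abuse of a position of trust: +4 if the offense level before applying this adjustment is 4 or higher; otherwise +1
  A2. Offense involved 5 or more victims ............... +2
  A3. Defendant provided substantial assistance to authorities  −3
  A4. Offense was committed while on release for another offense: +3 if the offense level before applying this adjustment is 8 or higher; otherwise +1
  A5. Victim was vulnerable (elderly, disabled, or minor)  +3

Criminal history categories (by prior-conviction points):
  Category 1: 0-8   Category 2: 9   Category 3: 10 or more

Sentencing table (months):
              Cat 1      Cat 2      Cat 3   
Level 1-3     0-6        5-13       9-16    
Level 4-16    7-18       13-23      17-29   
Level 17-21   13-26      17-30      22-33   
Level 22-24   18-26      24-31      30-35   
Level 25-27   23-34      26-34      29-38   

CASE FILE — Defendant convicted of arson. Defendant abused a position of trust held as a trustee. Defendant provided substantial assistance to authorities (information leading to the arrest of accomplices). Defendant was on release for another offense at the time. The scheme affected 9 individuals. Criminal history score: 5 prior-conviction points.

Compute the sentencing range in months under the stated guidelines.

Base offense level for arson: 21.
A1 applies (level before this adjustment is 21 ≥ 4, so +4): 21 + 4 = 25.
A2 applies: 25 + 2 = 27.
A3 applies: 27 − 3 = 24.
A4 applies (level before this adjustment is 24 ≥ 8, so +3): 24 + 3 = 27.
A5 does not apply.
Final offense level: 27.
Criminal history: 5 prior points → Category 1 (0-8).
Level 27 falls in the 25-27 band.
Grid: Level 25-27 × Category 1 = 23-34 months.

23-34 months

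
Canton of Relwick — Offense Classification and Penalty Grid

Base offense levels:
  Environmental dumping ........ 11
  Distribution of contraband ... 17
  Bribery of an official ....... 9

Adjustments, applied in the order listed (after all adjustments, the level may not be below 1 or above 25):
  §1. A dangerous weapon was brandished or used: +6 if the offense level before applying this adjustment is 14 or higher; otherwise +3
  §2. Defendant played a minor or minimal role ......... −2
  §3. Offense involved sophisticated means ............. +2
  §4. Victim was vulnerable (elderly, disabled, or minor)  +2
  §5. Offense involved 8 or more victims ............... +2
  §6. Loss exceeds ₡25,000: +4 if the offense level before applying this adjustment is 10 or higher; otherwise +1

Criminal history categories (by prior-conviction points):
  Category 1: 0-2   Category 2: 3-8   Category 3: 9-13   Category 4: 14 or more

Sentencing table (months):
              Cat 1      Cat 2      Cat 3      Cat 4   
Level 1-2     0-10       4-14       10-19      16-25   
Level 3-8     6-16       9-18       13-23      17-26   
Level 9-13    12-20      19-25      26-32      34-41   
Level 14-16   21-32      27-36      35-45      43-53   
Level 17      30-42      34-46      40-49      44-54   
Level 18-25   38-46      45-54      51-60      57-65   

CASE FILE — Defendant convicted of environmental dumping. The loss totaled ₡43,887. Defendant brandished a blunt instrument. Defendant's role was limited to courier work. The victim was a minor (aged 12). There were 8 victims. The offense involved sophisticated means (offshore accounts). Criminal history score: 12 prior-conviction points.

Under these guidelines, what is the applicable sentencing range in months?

Base offense level for environmental dumping: 11.
§1 applies (level before this adjustment is 11 < 14, so +3): 11 + 3 = 14.
§2 applies: 14 − 2 = 12.
§3 applies: 12 + 2 = 14.
§4 applies: 14 + 2 = 16.
§5 applies: 16 + 2 = 18.
§6 applies (level before this adjustment is 18 ≥ 10, so +4): 18 + 4 = 22.
Final offense level: 22.
Criminal history: 12 prior points → Category 3 (9-13).
Level 22 falls in the 18-25 band.
Grid: Level 18-25 × Category 3 = 51-60 months.

51-60 months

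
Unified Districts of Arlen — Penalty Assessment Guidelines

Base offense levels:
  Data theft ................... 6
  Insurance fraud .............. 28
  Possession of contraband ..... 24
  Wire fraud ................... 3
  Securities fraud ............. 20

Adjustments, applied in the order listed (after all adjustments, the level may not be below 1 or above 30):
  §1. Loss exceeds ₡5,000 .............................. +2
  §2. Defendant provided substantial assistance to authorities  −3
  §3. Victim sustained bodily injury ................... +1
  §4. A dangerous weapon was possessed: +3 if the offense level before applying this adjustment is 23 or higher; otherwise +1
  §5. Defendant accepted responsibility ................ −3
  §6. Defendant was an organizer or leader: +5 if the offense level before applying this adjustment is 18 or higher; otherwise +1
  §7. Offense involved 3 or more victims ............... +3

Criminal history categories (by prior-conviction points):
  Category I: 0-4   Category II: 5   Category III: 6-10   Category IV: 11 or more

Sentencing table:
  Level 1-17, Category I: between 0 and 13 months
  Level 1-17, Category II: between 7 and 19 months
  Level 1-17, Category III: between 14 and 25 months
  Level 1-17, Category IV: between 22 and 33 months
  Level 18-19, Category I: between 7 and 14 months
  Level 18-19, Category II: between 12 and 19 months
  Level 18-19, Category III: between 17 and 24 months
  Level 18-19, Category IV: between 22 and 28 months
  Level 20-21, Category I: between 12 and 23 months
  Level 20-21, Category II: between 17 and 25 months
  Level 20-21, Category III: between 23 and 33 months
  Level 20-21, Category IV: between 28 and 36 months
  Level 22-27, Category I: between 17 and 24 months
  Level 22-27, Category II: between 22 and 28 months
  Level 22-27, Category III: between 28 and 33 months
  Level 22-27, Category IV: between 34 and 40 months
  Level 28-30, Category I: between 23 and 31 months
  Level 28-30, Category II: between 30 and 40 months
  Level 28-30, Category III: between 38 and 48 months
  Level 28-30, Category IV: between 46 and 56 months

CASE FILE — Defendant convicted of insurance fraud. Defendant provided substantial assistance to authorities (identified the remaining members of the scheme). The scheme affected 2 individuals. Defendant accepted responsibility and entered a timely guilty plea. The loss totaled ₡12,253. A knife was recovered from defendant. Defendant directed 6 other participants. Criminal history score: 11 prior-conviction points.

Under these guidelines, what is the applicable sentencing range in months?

Base offense level for insurance fraud: 28.
§1 applies: 28 + 2 = 30.
§2 applies: 30 − 3 = 27.
§3 does not apply.
§4 applies (level before this adjustment is 27 ≥ 23, so +3): 27 + 3 = 30.
§5 applies: 30 − 3 = 27.
§6 applies (level before this adjustment is 27 ≥ 18, so +5): 27 + 5 = 32.
Level 32 exceeds the maximum of 30; capped at 30.
Final offense level: 30.
Criminal history: 11 prior points → Category IV (11+).
Level 30 falls in the 28-30 band.
Grid: Level 28-30 × Category IV = 46-56 months.

46-56 months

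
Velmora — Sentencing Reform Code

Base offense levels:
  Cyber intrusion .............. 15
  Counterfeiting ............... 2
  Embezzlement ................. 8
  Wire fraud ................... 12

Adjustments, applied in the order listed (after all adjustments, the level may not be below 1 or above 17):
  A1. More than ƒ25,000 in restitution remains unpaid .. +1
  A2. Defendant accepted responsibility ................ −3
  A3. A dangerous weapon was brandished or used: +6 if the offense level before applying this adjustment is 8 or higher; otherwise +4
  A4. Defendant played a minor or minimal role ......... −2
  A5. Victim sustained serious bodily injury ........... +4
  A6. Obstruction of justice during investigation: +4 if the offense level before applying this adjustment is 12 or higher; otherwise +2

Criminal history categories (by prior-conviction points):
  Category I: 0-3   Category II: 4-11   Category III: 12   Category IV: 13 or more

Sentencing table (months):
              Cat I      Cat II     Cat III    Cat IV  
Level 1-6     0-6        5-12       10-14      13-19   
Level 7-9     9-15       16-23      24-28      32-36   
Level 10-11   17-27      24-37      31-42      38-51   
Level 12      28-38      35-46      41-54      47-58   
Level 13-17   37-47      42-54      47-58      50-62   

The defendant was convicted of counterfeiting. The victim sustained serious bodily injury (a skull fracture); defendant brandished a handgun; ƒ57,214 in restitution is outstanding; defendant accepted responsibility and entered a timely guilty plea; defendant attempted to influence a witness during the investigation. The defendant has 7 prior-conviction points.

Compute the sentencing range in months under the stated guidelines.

Base offense level for counterfeiting: 2.
A1 applies: 2 + 1 = 3.
A2 applies: 3 − 3 = 0.
A3 applies (level before this adjustment is 0 < 8, so +4): 0 + 4 = 4.
A5 applies: 4 + 4 = 8.
A6 applies (level before this adjustment is 8 < 12, so +2): 8 + 2 = 10.
Final offense level: 10.
Criminal history: 7 prior points → Category II (4-11).
Level 10 falls in the 10-11 band.
Grid: Level 10-11 × Category II = 24-37 months.

24-37 months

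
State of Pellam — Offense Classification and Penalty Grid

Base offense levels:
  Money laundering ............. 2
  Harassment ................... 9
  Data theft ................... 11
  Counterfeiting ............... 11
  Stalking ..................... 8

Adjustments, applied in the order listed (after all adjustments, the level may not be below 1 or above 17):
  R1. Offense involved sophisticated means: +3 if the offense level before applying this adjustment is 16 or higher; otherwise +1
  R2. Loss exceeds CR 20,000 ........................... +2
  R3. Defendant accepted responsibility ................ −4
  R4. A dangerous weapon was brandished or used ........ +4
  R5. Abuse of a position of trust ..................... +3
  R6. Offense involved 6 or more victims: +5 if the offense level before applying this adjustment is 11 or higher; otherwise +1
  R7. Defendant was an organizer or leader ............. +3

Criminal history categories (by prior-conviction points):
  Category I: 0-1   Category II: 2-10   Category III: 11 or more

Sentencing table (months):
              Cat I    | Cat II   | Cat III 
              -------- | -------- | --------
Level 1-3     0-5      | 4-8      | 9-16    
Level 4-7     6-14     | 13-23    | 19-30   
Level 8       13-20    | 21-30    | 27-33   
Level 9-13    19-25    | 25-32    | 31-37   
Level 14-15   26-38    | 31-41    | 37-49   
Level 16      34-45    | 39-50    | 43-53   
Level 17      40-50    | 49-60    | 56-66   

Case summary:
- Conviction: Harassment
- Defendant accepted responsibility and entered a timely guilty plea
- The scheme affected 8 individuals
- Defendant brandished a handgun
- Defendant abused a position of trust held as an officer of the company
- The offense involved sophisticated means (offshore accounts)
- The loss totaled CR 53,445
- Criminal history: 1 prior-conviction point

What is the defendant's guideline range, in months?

40-50 months

Base offense level for harassment: 9.
R1 applies (level before this adjustment is 9 < 16, so +1): 9 + 1 = 10.
R2 applies: 10 + 2 = 12.
R3 applies: 12 − 4 = 8.
R4 applies: 8 + 4 = 12.
R5 applies: 12 + 3 = 15.
R6 applies (level before this adjustment is 15 ≥ 11, so +5): 15 + 5 = 20.
Level 20 exceeds the maximum of 17; capped at 17.
Final offense level: 17.
Criminal history: 1 prior point → Category I (0-1).
Level 17 falls in the 17 band.
Grid: Level 17 × Category I = 40-50 months.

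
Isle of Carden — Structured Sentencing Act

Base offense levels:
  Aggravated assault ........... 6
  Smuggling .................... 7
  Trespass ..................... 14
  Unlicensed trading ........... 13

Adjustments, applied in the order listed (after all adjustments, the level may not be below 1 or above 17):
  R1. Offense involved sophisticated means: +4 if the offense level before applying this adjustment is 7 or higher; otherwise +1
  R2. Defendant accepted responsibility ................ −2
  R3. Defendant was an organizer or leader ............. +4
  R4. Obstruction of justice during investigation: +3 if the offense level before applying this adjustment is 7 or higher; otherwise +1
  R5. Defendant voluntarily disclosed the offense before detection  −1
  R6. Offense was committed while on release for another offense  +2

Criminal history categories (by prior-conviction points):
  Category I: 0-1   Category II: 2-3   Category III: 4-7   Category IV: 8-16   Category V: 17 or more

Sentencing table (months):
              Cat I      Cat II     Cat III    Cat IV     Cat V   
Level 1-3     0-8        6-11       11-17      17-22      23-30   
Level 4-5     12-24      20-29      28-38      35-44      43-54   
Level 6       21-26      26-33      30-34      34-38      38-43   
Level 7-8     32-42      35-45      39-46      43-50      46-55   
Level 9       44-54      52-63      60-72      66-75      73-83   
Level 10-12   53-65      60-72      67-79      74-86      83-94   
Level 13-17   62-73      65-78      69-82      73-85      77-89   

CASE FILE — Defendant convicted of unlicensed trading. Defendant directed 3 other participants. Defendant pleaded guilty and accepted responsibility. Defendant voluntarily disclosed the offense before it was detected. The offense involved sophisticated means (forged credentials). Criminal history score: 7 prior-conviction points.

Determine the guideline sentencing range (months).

Base offense level for unlicensed trading: 13.
R1 applies (level before this adjustment is 13 ≥ 7, so +4): 13 + 4 = 17.
R2 applies: 17 − 2 = 15.
R3 applies: 15 + 4 = 19.
R4 does not apply.
R5 applies: 19 − 1 = 18.
Level 18 exceeds the maximum of 17; capped at 17.
Final offense level: 17.
Criminal history: 7 prior points → Category III (4-7).
Level 17 falls in the 13-17 band.
Grid: Level 13-17 × Category III = 69-82 months.

69-82 months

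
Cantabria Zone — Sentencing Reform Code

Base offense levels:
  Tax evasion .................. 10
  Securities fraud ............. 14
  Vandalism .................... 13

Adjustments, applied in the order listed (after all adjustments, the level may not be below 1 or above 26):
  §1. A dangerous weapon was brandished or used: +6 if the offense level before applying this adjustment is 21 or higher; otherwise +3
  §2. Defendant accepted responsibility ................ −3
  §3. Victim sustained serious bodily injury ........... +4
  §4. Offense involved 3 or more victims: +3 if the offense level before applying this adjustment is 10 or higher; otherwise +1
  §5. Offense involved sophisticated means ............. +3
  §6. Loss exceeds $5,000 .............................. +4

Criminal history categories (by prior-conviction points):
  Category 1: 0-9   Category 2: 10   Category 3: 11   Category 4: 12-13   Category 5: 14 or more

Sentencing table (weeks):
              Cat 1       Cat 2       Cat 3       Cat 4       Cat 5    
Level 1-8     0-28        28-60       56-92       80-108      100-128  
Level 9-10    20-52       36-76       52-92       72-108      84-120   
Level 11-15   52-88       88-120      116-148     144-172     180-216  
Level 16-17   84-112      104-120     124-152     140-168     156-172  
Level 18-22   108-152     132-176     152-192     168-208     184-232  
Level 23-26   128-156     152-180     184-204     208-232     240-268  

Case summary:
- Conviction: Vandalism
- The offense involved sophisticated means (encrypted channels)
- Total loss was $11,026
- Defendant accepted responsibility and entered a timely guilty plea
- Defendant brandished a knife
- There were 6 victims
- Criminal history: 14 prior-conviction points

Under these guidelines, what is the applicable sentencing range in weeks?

240-268 weeks

Base offense level for vandalism: 13.
§1 applies (level before this adjustment is 13 < 21, so +3): 13 + 3 = 16.
§2 applies: 16 − 3 = 13.
§4 applies (level before this adjustment is 13 ≥ 10, so +3): 13 + 3 = 16.
§5 applies: 16 + 3 = 19.
§6 applies: 19 + 4 = 23.
Final offense level: 23.
Criminal history: 14 prior points → Category 5 (14+).
Level 23 falls in the 23-26 band.
Grid: Level 23-26 × Category 5 = 240-268 weeks.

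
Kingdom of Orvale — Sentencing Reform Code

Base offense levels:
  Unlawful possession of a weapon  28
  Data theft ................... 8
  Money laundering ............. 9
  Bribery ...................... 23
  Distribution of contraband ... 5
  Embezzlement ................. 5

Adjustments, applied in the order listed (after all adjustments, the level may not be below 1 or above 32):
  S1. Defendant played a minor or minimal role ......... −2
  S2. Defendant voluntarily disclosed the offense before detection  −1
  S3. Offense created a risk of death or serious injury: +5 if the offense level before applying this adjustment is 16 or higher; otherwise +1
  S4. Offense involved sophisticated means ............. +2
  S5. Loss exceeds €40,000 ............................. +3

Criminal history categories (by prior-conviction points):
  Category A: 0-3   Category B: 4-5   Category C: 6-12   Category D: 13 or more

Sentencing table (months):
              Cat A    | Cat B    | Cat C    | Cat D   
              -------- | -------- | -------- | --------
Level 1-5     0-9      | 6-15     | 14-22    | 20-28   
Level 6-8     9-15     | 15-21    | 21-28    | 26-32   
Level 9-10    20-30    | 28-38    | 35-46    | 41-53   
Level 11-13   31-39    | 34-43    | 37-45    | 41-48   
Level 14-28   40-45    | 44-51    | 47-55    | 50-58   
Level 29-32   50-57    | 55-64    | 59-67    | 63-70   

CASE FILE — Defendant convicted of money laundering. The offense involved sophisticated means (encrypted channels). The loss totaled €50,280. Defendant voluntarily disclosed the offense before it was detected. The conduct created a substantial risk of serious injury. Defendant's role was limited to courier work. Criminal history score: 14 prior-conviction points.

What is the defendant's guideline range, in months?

41-48 months

Base offense level for money laundering: 9.
S1 applies: 9 − 2 = 7.
S2 applies: 7 − 1 = 6.
S3 applies (level before this adjustment is 6 < 16, so +1): 6 + 1 = 7.
S4 applies: 7 + 2 = 9.
S5 applies: 9 + 3 = 12.
Final offense level: 12.
Criminal history: 14 prior points → Category D (13+).
Level 12 falls in the 11-13 band.
Grid: Level 11-13 × Category D = 41-48 months.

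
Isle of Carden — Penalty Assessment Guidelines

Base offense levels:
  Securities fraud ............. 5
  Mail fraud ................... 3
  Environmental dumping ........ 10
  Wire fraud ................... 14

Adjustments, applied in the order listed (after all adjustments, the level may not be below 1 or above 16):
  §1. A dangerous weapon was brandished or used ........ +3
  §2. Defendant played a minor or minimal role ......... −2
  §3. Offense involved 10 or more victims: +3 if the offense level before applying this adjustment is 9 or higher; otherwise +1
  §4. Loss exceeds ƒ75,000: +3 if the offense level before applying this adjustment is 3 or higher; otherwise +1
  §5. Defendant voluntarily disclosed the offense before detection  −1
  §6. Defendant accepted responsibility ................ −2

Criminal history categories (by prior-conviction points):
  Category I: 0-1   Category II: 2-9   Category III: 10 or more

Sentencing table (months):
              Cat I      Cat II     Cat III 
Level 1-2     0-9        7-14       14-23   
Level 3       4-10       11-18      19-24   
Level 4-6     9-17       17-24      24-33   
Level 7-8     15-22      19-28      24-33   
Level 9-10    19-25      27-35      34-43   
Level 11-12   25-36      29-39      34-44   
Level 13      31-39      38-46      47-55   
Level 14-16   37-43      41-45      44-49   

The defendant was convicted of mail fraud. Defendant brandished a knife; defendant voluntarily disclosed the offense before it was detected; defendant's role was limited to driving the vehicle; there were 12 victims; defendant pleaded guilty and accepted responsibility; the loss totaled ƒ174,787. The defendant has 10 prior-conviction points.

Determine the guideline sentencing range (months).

Base offense level for mail fraud: 3.
§1 applies: 3 + 3 = 6.
§2 applies: 6 − 2 = 4.
§3 applies (level before this adjustment is 4 < 9, so +1): 4 + 1 = 5.
§4 applies (level before this adjustment is 5 ≥ 3, so +3): 5 + 3 = 8.
§5 applies: 8 − 1 = 7.
§6 applies: 7 − 2 = 5.
Final offense level: 5.
Criminal history: 10 prior points → Category III (10+).
Level 5 falls in the 4-6 band.
Grid: Level 4-6 × Category III = 24-33 months.

24-33 months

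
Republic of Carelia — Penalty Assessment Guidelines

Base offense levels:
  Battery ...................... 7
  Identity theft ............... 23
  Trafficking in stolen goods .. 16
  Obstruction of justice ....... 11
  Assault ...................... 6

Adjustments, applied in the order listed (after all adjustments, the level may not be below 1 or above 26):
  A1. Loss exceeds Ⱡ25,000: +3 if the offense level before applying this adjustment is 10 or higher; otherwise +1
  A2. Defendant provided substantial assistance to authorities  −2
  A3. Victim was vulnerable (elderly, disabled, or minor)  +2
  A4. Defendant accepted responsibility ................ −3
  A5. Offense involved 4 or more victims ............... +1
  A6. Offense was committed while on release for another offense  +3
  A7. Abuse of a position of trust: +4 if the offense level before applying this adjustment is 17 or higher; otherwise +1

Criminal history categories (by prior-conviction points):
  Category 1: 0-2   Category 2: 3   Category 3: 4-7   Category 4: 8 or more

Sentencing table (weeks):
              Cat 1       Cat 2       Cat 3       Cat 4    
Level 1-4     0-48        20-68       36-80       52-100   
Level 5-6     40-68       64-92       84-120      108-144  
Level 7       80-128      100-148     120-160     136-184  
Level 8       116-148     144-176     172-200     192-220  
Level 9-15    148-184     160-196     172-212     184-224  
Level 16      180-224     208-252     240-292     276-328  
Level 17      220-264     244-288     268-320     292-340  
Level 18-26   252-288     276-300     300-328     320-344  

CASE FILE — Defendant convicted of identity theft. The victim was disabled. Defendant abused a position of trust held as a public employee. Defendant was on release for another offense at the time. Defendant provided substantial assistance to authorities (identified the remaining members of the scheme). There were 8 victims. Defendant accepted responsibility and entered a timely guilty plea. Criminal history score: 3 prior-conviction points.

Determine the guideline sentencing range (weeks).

Base offense level for identity theft: 23.
A1 does not apply.
A2 applies: 23 − 2 = 21.
A3 applies: 21 + 2 = 23.
A4 applies: 23 − 3 = 20.
A5 applies: 20 + 1 = 21.
A6 applies: 21 + 3 = 24.
A7 applies (level before this adjustment is 24 ≥ 17, so +4): 24 + 4 = 28.
Level 28 exceeds the maximum of 26; capped at 26.
Final offense level: 26.
Criminal history: 3 prior points → Category 2 (3).
Level 26 falls in the 18-26 band.
Grid: Level 18-26 × Category 2 = 276-300 weeks.

276-300 weeks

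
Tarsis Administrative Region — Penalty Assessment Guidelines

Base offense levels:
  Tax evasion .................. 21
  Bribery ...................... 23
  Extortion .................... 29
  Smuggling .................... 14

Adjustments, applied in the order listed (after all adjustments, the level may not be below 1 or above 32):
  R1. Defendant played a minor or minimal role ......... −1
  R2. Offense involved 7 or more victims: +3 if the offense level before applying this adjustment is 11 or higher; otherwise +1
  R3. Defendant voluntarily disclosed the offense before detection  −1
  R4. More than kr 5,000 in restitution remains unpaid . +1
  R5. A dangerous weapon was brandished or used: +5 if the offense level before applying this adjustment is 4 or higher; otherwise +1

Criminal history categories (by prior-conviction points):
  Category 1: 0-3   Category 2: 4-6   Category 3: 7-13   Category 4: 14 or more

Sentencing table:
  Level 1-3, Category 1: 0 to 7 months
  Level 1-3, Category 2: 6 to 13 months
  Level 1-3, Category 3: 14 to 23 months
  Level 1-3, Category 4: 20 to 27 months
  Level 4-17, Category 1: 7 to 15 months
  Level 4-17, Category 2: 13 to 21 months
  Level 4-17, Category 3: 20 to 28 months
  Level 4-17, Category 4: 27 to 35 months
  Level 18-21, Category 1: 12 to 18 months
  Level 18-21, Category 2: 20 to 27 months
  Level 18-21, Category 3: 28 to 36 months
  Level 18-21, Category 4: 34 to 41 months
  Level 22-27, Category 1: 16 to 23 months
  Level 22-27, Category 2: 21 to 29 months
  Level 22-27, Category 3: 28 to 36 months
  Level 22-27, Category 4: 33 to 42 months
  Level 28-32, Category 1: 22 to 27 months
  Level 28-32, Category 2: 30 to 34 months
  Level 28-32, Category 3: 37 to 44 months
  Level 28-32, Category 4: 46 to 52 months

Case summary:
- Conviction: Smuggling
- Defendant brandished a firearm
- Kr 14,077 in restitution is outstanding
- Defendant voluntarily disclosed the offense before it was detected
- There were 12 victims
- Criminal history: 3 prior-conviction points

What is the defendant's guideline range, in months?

16-23 months

Base offense level for smuggling: 14.
R1 does not apply.
R2 applies (level before this adjustment is 14 ≥ 11, so +3): 14 + 3 = 17.
R3 applies: 17 − 1 = 16.
R4 applies: 16 + 1 = 17.
R5 applies (level before this adjustment is 17 ≥ 4, so +5): 17 + 5 = 22.
Final offense level: 22.
Criminal history: 3 prior points → Category 1 (0-3).
Level 22 falls in the 22-27 band.
Grid: Level 22-27 × Category 1 = 16-23 months.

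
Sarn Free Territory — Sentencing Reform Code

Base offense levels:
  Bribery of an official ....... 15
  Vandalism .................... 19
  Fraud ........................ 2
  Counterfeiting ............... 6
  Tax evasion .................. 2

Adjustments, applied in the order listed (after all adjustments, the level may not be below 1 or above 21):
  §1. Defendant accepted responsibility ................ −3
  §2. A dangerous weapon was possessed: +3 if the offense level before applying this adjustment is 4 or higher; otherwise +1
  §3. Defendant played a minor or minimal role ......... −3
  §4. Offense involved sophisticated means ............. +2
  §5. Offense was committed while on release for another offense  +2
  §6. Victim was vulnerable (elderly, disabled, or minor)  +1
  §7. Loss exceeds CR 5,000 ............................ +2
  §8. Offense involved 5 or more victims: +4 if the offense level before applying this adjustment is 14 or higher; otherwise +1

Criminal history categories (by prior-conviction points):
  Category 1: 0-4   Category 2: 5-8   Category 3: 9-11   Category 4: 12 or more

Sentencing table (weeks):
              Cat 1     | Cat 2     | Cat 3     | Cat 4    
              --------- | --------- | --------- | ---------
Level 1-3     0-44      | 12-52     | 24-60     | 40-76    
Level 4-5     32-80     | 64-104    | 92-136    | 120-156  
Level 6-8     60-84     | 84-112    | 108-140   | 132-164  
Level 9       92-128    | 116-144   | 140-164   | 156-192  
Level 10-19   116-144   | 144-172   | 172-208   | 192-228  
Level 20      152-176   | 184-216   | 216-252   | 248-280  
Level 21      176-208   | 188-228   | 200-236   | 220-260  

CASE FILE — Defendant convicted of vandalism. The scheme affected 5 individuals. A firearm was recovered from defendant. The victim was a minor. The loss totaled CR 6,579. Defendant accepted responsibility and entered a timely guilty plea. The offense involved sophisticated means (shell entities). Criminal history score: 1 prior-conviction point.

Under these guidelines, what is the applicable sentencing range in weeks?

176-208 weeks

Base offense level for vandalism: 19.
§1 applies: 19 − 3 = 16.
§2 applies (level before this adjustment is 16 ≥ 4, so +3): 16 + 3 = 19.
§4 applies: 19 + 2 = 21.
§5 does not apply.
§6 applies: 21 + 1 = 22.
§7 applies: 22 + 2 = 24.
§8 applies (level before this adjustment is 24 ≥ 14, so +4): 24 + 4 = 28.
Level 28 exceeds the maximum of 21; capped at 21.
Final offense level: 21.
Criminal history: 1 prior point → Category 1 (0-4).
Level 21 falls in the 21 band.
Grid: Level 21 × Category 1 = 176-208 weeks.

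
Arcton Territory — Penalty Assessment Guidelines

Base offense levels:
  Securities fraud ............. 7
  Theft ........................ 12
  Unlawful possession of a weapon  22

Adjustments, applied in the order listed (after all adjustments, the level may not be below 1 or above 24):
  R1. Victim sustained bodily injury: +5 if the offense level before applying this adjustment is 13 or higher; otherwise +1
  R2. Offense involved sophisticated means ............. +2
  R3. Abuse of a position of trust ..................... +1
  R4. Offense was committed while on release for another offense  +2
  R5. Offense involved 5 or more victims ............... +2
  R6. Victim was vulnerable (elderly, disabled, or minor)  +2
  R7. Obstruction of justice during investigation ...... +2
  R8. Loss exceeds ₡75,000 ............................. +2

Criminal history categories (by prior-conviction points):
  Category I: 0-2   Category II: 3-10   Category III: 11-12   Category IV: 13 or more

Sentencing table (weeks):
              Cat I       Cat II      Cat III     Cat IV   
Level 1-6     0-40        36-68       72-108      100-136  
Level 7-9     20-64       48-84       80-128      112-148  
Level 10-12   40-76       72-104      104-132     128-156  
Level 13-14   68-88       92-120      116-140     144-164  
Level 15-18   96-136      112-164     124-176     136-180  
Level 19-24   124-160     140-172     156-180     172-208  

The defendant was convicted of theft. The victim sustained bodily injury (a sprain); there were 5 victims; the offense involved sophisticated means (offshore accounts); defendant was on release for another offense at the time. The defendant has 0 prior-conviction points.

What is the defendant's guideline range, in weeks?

124-160 weeks

Base offense level for theft: 12.
R1 applies (level before this adjustment is 12 < 13, so +1): 12 + 1 = 13.
R2 applies: 13 + 2 = 15.
R3 does not apply.
R4 applies: 15 + 2 = 17.
R5 applies: 17 + 2 = 19.
R6 does not apply.
R7 does not apply.
R8 does not apply.
Final offense level: 19.
Criminal history: 0 prior points → Category I (0-2).
Level 19 falls in the 19-24 band.
Grid: Level 19-24 × Category I = 124-160 weeks.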